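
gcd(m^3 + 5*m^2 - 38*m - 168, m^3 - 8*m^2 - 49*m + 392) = m + 7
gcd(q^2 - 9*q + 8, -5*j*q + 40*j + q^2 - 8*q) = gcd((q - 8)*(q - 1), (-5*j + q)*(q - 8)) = q - 8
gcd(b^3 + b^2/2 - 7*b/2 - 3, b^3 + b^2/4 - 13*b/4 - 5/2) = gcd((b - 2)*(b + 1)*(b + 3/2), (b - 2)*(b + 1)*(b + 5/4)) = b^2 - b - 2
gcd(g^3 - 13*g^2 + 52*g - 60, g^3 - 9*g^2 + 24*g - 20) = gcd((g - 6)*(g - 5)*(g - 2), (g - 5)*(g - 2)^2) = g^2 - 7*g + 10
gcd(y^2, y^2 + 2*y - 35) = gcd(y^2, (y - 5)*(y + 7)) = 1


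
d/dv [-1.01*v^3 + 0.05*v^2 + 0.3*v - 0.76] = -3.03*v^2 + 0.1*v + 0.3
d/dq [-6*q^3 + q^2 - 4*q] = -18*q^2 + 2*q - 4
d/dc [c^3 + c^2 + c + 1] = 3*c^2 + 2*c + 1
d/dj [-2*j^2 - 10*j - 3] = -4*j - 10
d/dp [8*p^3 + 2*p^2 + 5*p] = 24*p^2 + 4*p + 5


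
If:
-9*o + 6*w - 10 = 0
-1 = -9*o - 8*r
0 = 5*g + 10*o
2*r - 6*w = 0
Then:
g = 26/15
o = -13/15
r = 11/10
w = 11/30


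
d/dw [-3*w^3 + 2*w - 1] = 2 - 9*w^2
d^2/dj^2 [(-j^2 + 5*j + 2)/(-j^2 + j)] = 4*(-2*j^3 - 3*j^2 + 3*j - 1)/(j^3*(j^3 - 3*j^2 + 3*j - 1))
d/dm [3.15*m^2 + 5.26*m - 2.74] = 6.3*m + 5.26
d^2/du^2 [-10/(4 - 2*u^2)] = 10*(3*u^2 + 2)/(u^2 - 2)^3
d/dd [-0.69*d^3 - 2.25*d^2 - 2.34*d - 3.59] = -2.07*d^2 - 4.5*d - 2.34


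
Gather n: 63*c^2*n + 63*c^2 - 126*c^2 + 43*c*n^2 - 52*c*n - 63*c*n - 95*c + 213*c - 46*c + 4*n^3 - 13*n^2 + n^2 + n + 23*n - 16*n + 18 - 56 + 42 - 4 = -63*c^2 + 72*c + 4*n^3 + n^2*(43*c - 12) + n*(63*c^2 - 115*c + 8)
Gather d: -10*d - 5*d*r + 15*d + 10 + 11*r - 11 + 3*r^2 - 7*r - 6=d*(5 - 5*r) + 3*r^2 + 4*r - 7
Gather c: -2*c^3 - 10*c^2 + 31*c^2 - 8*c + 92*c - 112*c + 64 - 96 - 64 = -2*c^3 + 21*c^2 - 28*c - 96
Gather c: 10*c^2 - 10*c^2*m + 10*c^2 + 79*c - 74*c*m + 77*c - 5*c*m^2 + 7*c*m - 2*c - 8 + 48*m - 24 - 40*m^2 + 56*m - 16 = c^2*(20 - 10*m) + c*(-5*m^2 - 67*m + 154) - 40*m^2 + 104*m - 48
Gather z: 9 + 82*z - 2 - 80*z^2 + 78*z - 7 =-80*z^2 + 160*z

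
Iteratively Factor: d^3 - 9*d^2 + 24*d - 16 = (d - 4)*(d^2 - 5*d + 4) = (d - 4)^2*(d - 1)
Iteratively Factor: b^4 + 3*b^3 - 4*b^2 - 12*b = (b + 2)*(b^3 + b^2 - 6*b) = (b + 2)*(b + 3)*(b^2 - 2*b) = b*(b + 2)*(b + 3)*(b - 2)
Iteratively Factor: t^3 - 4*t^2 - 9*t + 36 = (t - 3)*(t^2 - t - 12) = (t - 4)*(t - 3)*(t + 3)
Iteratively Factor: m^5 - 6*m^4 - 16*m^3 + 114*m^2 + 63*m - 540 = (m + 3)*(m^4 - 9*m^3 + 11*m^2 + 81*m - 180) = (m - 5)*(m + 3)*(m^3 - 4*m^2 - 9*m + 36) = (m - 5)*(m - 4)*(m + 3)*(m^2 - 9) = (m - 5)*(m - 4)*(m - 3)*(m + 3)*(m + 3)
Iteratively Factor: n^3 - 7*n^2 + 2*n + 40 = (n - 4)*(n^2 - 3*n - 10) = (n - 5)*(n - 4)*(n + 2)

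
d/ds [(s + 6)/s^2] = (-s - 12)/s^3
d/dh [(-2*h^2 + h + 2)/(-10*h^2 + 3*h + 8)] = 2*(2*h^2 + 4*h + 1)/(100*h^4 - 60*h^3 - 151*h^2 + 48*h + 64)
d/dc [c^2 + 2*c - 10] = 2*c + 2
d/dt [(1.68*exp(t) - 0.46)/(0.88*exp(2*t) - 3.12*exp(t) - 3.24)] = (-1.4784*exp(2*t) + 0.8096*exp(t) - 6.8784)*exp(t)/(0.7744*exp(4*t) - 5.4912*exp(3*t) + 4.032*exp(2*t) + 20.2176*exp(t) + 10.4976)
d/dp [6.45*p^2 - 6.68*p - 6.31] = 12.9*p - 6.68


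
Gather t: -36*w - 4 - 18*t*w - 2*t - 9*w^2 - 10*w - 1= t*(-18*w - 2) - 9*w^2 - 46*w - 5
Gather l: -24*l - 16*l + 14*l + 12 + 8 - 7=13 - 26*l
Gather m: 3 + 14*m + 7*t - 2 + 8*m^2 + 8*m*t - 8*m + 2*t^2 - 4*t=8*m^2 + m*(8*t + 6) + 2*t^2 + 3*t + 1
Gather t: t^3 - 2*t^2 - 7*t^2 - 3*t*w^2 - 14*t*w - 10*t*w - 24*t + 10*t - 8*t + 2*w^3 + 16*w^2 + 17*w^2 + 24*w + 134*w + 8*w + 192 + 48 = t^3 - 9*t^2 + t*(-3*w^2 - 24*w - 22) + 2*w^3 + 33*w^2 + 166*w + 240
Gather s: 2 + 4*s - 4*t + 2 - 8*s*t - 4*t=s*(4 - 8*t) - 8*t + 4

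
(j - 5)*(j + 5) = j^2 - 25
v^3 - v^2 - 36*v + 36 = (v - 6)*(v - 1)*(v + 6)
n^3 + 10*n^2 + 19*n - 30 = (n - 1)*(n + 5)*(n + 6)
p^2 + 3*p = p*(p + 3)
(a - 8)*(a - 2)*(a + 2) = a^3 - 8*a^2 - 4*a + 32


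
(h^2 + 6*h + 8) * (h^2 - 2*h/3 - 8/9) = h^4 + 16*h^3/3 + 28*h^2/9 - 32*h/3 - 64/9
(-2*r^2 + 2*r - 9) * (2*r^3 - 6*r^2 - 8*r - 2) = -4*r^5 + 16*r^4 - 14*r^3 + 42*r^2 + 68*r + 18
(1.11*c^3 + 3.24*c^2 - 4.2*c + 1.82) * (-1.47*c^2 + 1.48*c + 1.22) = -1.6317*c^5 - 3.12*c^4 + 12.3234*c^3 - 4.9386*c^2 - 2.4304*c + 2.2204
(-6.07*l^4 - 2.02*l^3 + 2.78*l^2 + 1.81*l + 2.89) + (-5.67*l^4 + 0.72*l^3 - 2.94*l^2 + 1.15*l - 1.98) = -11.74*l^4 - 1.3*l^3 - 0.16*l^2 + 2.96*l + 0.91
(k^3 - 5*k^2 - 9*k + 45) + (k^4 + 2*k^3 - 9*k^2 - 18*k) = k^4 + 3*k^3 - 14*k^2 - 27*k + 45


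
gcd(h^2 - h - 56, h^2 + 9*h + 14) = h + 7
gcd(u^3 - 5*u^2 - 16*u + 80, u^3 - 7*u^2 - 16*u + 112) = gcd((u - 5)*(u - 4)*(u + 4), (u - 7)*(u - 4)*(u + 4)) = u^2 - 16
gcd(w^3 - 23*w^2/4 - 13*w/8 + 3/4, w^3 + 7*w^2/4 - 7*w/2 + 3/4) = w - 1/4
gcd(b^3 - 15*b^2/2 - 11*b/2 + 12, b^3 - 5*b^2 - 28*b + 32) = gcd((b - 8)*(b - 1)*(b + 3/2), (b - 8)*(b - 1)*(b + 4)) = b^2 - 9*b + 8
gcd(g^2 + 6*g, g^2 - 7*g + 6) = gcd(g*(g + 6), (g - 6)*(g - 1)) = 1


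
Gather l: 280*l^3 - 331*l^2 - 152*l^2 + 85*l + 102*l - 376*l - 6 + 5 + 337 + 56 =280*l^3 - 483*l^2 - 189*l + 392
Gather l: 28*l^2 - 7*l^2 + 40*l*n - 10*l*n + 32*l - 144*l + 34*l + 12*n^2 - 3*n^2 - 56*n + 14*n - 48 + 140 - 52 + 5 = 21*l^2 + l*(30*n - 78) + 9*n^2 - 42*n + 45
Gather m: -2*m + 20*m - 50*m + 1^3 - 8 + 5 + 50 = 48 - 32*m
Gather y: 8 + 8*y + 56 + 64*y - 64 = 72*y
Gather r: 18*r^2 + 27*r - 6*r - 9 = 18*r^2 + 21*r - 9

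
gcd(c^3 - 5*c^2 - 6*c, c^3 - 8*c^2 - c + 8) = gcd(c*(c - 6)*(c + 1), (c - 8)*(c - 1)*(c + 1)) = c + 1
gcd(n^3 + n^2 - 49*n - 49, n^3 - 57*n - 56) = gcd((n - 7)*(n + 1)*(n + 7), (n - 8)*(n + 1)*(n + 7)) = n^2 + 8*n + 7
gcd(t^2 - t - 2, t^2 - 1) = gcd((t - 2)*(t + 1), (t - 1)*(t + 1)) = t + 1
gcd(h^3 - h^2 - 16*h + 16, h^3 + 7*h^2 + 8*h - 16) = h^2 + 3*h - 4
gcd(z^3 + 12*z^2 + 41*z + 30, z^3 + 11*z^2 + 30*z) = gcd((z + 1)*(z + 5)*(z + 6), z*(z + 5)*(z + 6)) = z^2 + 11*z + 30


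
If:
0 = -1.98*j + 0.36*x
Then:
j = 0.181818181818182*x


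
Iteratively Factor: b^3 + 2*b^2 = (b + 2)*(b^2) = b*(b + 2)*(b)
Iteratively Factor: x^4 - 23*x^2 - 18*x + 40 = (x + 2)*(x^3 - 2*x^2 - 19*x + 20) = (x - 5)*(x + 2)*(x^2 + 3*x - 4) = (x - 5)*(x + 2)*(x + 4)*(x - 1)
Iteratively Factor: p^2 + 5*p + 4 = (p + 1)*(p + 4)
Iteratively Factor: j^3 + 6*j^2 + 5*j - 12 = (j + 3)*(j^2 + 3*j - 4) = (j - 1)*(j + 3)*(j + 4)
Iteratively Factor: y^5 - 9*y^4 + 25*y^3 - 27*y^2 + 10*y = (y)*(y^4 - 9*y^3 + 25*y^2 - 27*y + 10) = y*(y - 1)*(y^3 - 8*y^2 + 17*y - 10) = y*(y - 1)^2*(y^2 - 7*y + 10) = y*(y - 5)*(y - 1)^2*(y - 2)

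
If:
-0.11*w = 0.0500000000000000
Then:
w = -0.45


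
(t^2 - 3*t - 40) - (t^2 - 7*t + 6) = 4*t - 46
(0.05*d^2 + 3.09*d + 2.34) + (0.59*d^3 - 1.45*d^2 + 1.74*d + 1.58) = 0.59*d^3 - 1.4*d^2 + 4.83*d + 3.92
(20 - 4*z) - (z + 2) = 18 - 5*z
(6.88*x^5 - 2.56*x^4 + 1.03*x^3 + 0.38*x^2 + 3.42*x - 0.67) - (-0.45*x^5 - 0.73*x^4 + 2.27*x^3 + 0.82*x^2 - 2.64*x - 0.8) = 7.33*x^5 - 1.83*x^4 - 1.24*x^3 - 0.44*x^2 + 6.06*x + 0.13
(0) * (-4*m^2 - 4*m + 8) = 0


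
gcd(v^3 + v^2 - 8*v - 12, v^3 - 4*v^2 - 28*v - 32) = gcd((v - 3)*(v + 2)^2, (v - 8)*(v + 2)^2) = v^2 + 4*v + 4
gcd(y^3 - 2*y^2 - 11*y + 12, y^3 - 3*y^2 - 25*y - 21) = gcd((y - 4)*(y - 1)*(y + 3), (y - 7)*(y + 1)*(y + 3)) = y + 3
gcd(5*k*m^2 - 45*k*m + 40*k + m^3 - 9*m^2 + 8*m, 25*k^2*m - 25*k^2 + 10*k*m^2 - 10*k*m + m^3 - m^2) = 5*k*m - 5*k + m^2 - m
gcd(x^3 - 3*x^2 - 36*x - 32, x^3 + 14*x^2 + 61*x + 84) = x + 4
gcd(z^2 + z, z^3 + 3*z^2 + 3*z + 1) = z + 1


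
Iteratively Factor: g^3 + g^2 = (g)*(g^2 + g) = g*(g + 1)*(g)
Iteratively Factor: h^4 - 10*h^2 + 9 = (h - 1)*(h^3 + h^2 - 9*h - 9) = (h - 1)*(h + 3)*(h^2 - 2*h - 3) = (h - 1)*(h + 1)*(h + 3)*(h - 3)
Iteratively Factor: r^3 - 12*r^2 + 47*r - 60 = (r - 5)*(r^2 - 7*r + 12) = (r - 5)*(r - 3)*(r - 4)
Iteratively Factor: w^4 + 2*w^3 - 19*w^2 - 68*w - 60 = (w - 5)*(w^3 + 7*w^2 + 16*w + 12) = (w - 5)*(w + 2)*(w^2 + 5*w + 6) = (w - 5)*(w + 2)*(w + 3)*(w + 2)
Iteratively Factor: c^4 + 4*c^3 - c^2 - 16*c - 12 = (c + 2)*(c^3 + 2*c^2 - 5*c - 6) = (c + 1)*(c + 2)*(c^2 + c - 6) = (c + 1)*(c + 2)*(c + 3)*(c - 2)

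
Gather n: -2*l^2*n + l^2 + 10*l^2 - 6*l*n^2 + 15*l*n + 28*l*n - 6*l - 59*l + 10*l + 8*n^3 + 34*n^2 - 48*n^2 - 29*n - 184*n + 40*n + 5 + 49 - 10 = 11*l^2 - 55*l + 8*n^3 + n^2*(-6*l - 14) + n*(-2*l^2 + 43*l - 173) + 44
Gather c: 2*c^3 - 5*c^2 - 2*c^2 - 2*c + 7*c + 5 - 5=2*c^3 - 7*c^2 + 5*c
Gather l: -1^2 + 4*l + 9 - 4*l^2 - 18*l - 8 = -4*l^2 - 14*l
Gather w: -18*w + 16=16 - 18*w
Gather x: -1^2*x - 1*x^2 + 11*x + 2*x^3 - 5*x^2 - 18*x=2*x^3 - 6*x^2 - 8*x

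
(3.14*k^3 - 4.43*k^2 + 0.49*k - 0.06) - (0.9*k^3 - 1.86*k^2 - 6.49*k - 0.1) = 2.24*k^3 - 2.57*k^2 + 6.98*k + 0.04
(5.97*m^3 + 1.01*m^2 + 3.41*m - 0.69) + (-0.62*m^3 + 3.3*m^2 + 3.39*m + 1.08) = 5.35*m^3 + 4.31*m^2 + 6.8*m + 0.39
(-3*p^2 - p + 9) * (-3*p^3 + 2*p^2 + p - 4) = 9*p^5 - 3*p^4 - 32*p^3 + 29*p^2 + 13*p - 36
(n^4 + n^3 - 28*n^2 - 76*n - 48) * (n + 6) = n^5 + 7*n^4 - 22*n^3 - 244*n^2 - 504*n - 288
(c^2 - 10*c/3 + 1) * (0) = 0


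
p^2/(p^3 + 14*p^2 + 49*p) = p/(p^2 + 14*p + 49)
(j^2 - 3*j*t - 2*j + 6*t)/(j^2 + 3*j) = (j^2 - 3*j*t - 2*j + 6*t)/(j*(j + 3))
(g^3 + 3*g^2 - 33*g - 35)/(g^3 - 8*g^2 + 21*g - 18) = (g^3 + 3*g^2 - 33*g - 35)/(g^3 - 8*g^2 + 21*g - 18)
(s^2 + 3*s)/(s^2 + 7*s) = (s + 3)/(s + 7)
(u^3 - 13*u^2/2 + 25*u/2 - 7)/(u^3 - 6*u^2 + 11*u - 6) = (u - 7/2)/(u - 3)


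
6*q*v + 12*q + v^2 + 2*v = (6*q + v)*(v + 2)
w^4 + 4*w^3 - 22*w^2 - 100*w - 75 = (w - 5)*(w + 1)*(w + 3)*(w + 5)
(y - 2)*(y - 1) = y^2 - 3*y + 2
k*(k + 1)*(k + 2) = k^3 + 3*k^2 + 2*k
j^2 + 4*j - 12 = (j - 2)*(j + 6)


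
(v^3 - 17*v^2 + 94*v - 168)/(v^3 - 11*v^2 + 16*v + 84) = (v - 4)/(v + 2)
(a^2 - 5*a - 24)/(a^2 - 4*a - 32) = (a + 3)/(a + 4)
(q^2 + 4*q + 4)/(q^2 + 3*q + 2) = (q + 2)/(q + 1)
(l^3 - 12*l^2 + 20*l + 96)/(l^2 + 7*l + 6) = (l^3 - 12*l^2 + 20*l + 96)/(l^2 + 7*l + 6)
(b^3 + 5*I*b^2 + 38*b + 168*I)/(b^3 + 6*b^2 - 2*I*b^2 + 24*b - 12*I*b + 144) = (b + 7*I)/(b + 6)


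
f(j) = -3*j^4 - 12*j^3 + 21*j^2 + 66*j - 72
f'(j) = -12*j^3 - 36*j^2 + 42*j + 66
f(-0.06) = -75.88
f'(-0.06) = 63.35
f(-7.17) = -2971.04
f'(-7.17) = 2337.36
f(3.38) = -463.93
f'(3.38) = -666.69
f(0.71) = -19.61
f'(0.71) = 73.38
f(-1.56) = -96.06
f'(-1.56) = -41.57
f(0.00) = -72.00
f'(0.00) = 66.00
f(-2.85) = -9.66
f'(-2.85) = -68.32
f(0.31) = -49.91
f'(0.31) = 75.20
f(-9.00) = -9900.00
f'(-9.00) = 5520.00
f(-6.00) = -1008.00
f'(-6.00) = 1110.00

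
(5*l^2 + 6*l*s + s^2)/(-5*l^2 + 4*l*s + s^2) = (l + s)/(-l + s)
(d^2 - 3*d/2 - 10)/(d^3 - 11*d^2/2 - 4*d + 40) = 1/(d - 4)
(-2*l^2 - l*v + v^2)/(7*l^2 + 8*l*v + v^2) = (-2*l + v)/(7*l + v)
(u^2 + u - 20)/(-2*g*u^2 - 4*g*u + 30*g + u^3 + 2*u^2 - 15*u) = (u - 4)/(-2*g*u + 6*g + u^2 - 3*u)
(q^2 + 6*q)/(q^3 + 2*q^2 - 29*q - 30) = q/(q^2 - 4*q - 5)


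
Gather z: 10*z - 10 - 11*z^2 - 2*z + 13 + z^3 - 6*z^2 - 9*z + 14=z^3 - 17*z^2 - z + 17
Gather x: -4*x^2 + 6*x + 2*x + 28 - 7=-4*x^2 + 8*x + 21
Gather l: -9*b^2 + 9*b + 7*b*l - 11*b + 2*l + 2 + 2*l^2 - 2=-9*b^2 - 2*b + 2*l^2 + l*(7*b + 2)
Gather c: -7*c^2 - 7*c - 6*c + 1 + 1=-7*c^2 - 13*c + 2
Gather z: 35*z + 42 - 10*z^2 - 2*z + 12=-10*z^2 + 33*z + 54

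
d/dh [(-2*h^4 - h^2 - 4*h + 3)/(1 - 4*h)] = 2*(12*h^4 - 4*h^3 + 2*h^2 - h + 4)/(16*h^2 - 8*h + 1)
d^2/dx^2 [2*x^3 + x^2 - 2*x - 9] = 12*x + 2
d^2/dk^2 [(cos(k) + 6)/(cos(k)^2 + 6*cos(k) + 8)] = (-9*(1 - cos(2*k))^2*cos(k)/4 - 9*(1 - cos(2*k))^2/2 + 349*cos(k) + 12*cos(2*k) - 33*cos(3*k)/2 + cos(5*k)/2 + 270)/((cos(k) + 2)^3*(cos(k) + 4)^3)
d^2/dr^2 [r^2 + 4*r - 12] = 2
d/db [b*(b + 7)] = 2*b + 7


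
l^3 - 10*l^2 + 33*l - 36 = (l - 4)*(l - 3)^2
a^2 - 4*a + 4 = (a - 2)^2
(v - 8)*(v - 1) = v^2 - 9*v + 8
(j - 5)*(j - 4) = j^2 - 9*j + 20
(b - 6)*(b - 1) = b^2 - 7*b + 6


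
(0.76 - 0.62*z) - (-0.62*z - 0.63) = 1.39000000000000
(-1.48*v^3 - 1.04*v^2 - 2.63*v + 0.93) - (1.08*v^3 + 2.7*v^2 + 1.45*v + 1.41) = -2.56*v^3 - 3.74*v^2 - 4.08*v - 0.48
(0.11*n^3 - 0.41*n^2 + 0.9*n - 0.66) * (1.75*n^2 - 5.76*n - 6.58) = 0.1925*n^5 - 1.3511*n^4 + 3.2128*n^3 - 3.6412*n^2 - 2.1204*n + 4.3428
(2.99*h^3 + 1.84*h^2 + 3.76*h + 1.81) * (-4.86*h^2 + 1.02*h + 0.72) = -14.5314*h^5 - 5.8926*h^4 - 14.244*h^3 - 3.6366*h^2 + 4.5534*h + 1.3032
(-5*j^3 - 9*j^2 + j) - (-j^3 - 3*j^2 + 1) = -4*j^3 - 6*j^2 + j - 1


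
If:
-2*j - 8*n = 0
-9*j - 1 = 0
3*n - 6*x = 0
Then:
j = -1/9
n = 1/36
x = 1/72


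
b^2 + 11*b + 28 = (b + 4)*(b + 7)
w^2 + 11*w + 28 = (w + 4)*(w + 7)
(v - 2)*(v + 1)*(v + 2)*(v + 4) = v^4 + 5*v^3 - 20*v - 16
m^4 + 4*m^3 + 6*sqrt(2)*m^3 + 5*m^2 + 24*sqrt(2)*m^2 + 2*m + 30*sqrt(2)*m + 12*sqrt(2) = (m + 1)^2*(m + 2)*(m + 6*sqrt(2))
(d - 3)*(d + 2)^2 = d^3 + d^2 - 8*d - 12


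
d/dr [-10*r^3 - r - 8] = -30*r^2 - 1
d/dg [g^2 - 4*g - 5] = 2*g - 4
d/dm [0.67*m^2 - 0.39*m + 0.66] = 1.34*m - 0.39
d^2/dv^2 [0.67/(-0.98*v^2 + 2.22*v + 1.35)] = (-1.286936*v^2 + 2.915304*v + 0.67*(1.96*v - 2.22)*(3.92*v - 4.44) + 1.77282)/(-0.98*v^2 + 2.22*v + 1.35)^3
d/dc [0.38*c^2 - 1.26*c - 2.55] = 0.76*c - 1.26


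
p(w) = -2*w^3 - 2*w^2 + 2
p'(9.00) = -522.00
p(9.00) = -1618.00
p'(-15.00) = -1290.00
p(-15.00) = 6302.00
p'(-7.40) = -298.96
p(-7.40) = 702.93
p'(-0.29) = 0.66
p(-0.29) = 1.88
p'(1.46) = -18.63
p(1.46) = -8.49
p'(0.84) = -7.59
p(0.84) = -0.60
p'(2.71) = -54.90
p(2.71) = -52.49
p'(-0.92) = -1.40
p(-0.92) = 1.86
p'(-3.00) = -42.00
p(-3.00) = 38.00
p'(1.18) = -13.07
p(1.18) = -4.07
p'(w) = -6*w^2 - 4*w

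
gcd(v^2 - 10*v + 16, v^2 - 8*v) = v - 8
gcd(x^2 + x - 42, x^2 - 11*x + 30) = x - 6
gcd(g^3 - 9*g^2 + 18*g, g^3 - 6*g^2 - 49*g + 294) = g - 6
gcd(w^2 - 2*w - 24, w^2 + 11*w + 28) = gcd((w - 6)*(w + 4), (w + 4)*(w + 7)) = w + 4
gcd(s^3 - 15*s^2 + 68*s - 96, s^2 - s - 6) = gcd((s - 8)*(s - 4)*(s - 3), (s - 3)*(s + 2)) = s - 3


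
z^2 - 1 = (z - 1)*(z + 1)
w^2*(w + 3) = w^3 + 3*w^2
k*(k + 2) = k^2 + 2*k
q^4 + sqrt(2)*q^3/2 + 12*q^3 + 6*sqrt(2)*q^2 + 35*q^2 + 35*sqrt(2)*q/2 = q*(q + 5)*(q + 7)*(q + sqrt(2)/2)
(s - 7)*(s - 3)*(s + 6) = s^3 - 4*s^2 - 39*s + 126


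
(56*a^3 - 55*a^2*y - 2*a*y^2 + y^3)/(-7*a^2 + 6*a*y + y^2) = -8*a + y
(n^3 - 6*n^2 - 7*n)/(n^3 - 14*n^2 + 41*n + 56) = n/(n - 8)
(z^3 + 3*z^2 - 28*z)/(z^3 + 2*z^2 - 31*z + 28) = z/(z - 1)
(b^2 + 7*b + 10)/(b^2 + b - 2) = (b + 5)/(b - 1)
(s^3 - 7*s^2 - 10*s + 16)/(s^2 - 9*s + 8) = s + 2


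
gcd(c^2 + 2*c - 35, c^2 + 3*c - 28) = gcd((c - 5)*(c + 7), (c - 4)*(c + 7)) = c + 7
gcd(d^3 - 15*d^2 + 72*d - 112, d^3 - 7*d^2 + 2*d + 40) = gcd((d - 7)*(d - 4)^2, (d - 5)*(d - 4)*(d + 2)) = d - 4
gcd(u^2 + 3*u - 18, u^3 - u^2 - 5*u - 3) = u - 3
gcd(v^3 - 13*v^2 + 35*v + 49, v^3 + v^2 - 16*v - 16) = v + 1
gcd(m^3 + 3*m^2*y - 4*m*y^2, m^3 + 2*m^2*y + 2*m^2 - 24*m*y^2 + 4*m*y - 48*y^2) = 1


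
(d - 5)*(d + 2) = d^2 - 3*d - 10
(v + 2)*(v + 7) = v^2 + 9*v + 14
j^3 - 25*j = j*(j - 5)*(j + 5)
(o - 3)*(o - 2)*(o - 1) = o^3 - 6*o^2 + 11*o - 6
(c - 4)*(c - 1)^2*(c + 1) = c^4 - 5*c^3 + 3*c^2 + 5*c - 4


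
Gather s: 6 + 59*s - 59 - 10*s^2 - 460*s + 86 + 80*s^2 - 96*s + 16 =70*s^2 - 497*s + 49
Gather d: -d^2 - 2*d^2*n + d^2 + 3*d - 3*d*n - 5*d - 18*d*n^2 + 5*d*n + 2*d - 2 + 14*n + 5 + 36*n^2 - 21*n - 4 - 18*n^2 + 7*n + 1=-2*d^2*n + d*(-18*n^2 + 2*n) + 18*n^2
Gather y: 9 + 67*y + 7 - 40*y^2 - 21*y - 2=-40*y^2 + 46*y + 14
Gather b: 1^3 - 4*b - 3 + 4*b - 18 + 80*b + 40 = 80*b + 20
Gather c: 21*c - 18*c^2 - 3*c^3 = -3*c^3 - 18*c^2 + 21*c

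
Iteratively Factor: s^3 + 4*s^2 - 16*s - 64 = (s - 4)*(s^2 + 8*s + 16) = (s - 4)*(s + 4)*(s + 4)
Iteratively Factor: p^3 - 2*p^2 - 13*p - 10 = (p + 1)*(p^2 - 3*p - 10) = (p - 5)*(p + 1)*(p + 2)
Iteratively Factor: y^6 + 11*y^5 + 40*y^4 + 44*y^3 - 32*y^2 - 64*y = (y - 1)*(y^5 + 12*y^4 + 52*y^3 + 96*y^2 + 64*y) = (y - 1)*(y + 2)*(y^4 + 10*y^3 + 32*y^2 + 32*y) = (y - 1)*(y + 2)*(y + 4)*(y^3 + 6*y^2 + 8*y) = (y - 1)*(y + 2)*(y + 4)^2*(y^2 + 2*y) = y*(y - 1)*(y + 2)*(y + 4)^2*(y + 2)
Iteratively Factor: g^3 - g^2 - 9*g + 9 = (g - 1)*(g^2 - 9) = (g - 1)*(g + 3)*(g - 3)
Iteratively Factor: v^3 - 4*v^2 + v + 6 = (v - 2)*(v^2 - 2*v - 3) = (v - 3)*(v - 2)*(v + 1)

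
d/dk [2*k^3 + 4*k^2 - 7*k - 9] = 6*k^2 + 8*k - 7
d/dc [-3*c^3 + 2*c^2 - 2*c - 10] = -9*c^2 + 4*c - 2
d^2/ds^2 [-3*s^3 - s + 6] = -18*s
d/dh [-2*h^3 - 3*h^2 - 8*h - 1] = -6*h^2 - 6*h - 8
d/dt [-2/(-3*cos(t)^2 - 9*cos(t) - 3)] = 2*(2*cos(t) + 3)*sin(t)/(3*(cos(t)^2 + 3*cos(t) + 1)^2)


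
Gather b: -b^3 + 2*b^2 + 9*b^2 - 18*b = -b^3 + 11*b^2 - 18*b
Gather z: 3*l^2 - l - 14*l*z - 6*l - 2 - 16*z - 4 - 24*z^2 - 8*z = 3*l^2 - 7*l - 24*z^2 + z*(-14*l - 24) - 6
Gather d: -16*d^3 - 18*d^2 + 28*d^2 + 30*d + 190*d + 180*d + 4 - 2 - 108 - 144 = -16*d^3 + 10*d^2 + 400*d - 250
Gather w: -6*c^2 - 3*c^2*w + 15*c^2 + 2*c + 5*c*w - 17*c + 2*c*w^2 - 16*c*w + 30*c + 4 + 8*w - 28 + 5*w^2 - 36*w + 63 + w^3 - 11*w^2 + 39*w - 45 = 9*c^2 + 15*c + w^3 + w^2*(2*c - 6) + w*(-3*c^2 - 11*c + 11) - 6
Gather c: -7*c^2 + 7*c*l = -7*c^2 + 7*c*l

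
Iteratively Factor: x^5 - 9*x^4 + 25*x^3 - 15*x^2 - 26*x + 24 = (x - 3)*(x^4 - 6*x^3 + 7*x^2 + 6*x - 8) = (x - 3)*(x - 1)*(x^3 - 5*x^2 + 2*x + 8) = (x - 3)*(x - 2)*(x - 1)*(x^2 - 3*x - 4) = (x - 4)*(x - 3)*(x - 2)*(x - 1)*(x + 1)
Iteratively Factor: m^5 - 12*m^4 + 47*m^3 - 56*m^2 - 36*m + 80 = (m - 2)*(m^4 - 10*m^3 + 27*m^2 - 2*m - 40) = (m - 2)^2*(m^3 - 8*m^2 + 11*m + 20) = (m - 2)^2*(m + 1)*(m^2 - 9*m + 20) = (m - 4)*(m - 2)^2*(m + 1)*(m - 5)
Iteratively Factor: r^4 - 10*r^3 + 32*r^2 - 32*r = (r - 4)*(r^3 - 6*r^2 + 8*r) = r*(r - 4)*(r^2 - 6*r + 8) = r*(r - 4)^2*(r - 2)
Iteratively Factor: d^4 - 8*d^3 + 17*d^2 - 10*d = (d)*(d^3 - 8*d^2 + 17*d - 10) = d*(d - 5)*(d^2 - 3*d + 2) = d*(d - 5)*(d - 1)*(d - 2)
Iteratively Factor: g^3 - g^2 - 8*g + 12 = (g - 2)*(g^2 + g - 6) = (g - 2)*(g + 3)*(g - 2)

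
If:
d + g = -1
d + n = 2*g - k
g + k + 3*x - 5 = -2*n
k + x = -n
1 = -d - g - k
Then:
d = 2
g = -3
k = 0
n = -8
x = 8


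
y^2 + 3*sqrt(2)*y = y*(y + 3*sqrt(2))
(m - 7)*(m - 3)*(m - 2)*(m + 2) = m^4 - 10*m^3 + 17*m^2 + 40*m - 84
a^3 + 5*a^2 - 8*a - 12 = (a - 2)*(a + 1)*(a + 6)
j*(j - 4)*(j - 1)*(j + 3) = j^4 - 2*j^3 - 11*j^2 + 12*j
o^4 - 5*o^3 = o^3*(o - 5)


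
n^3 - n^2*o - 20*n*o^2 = n*(n - 5*o)*(n + 4*o)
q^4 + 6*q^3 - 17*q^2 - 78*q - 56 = (q - 4)*(q + 1)*(q + 2)*(q + 7)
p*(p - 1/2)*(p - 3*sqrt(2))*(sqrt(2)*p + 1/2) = sqrt(2)*p^4 - 11*p^3/2 - sqrt(2)*p^3/2 - 3*sqrt(2)*p^2/2 + 11*p^2/4 + 3*sqrt(2)*p/4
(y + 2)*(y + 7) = y^2 + 9*y + 14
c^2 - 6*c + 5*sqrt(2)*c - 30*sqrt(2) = (c - 6)*(c + 5*sqrt(2))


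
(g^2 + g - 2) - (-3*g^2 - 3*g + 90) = 4*g^2 + 4*g - 92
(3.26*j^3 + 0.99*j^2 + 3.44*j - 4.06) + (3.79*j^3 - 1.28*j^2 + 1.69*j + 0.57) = 7.05*j^3 - 0.29*j^2 + 5.13*j - 3.49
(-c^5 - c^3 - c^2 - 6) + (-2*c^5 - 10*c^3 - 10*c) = -3*c^5 - 11*c^3 - c^2 - 10*c - 6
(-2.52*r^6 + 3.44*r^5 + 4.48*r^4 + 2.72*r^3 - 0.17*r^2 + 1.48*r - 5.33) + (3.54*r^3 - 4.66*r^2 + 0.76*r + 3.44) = -2.52*r^6 + 3.44*r^5 + 4.48*r^4 + 6.26*r^3 - 4.83*r^2 + 2.24*r - 1.89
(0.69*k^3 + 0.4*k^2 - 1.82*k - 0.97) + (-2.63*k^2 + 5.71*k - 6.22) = 0.69*k^3 - 2.23*k^2 + 3.89*k - 7.19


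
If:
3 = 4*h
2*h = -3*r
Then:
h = 3/4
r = -1/2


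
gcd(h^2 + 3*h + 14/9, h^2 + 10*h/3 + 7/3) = h + 7/3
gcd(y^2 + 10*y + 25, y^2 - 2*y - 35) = y + 5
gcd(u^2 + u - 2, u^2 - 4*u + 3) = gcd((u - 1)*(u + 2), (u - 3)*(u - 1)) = u - 1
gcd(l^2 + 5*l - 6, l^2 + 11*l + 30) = l + 6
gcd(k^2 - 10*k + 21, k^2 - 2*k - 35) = k - 7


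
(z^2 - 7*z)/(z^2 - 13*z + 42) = z/(z - 6)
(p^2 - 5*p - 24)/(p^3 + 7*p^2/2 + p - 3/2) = 2*(p - 8)/(2*p^2 + p - 1)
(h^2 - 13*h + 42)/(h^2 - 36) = (h - 7)/(h + 6)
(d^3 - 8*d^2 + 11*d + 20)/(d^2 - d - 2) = (d^2 - 9*d + 20)/(d - 2)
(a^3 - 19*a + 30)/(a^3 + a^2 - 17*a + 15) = (a - 2)/(a - 1)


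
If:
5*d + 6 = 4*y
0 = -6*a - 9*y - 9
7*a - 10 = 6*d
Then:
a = -10/51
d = -290/153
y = -133/153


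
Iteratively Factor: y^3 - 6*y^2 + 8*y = (y)*(y^2 - 6*y + 8) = y*(y - 2)*(y - 4)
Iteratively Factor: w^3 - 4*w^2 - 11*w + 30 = (w - 5)*(w^2 + w - 6) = (w - 5)*(w - 2)*(w + 3)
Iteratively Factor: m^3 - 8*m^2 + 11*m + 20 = (m + 1)*(m^2 - 9*m + 20) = (m - 4)*(m + 1)*(m - 5)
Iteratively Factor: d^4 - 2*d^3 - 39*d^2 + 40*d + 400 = (d + 4)*(d^3 - 6*d^2 - 15*d + 100) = (d + 4)^2*(d^2 - 10*d + 25) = (d - 5)*(d + 4)^2*(d - 5)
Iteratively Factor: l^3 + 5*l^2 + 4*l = (l + 4)*(l^2 + l) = l*(l + 4)*(l + 1)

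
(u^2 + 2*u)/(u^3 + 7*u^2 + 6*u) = (u + 2)/(u^2 + 7*u + 6)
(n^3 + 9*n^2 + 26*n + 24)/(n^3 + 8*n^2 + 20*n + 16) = (n + 3)/(n + 2)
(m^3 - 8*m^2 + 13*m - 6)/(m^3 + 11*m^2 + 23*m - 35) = (m^2 - 7*m + 6)/(m^2 + 12*m + 35)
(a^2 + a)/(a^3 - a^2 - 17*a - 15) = a/(a^2 - 2*a - 15)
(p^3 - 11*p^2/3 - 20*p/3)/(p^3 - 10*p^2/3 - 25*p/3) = (3*p + 4)/(3*p + 5)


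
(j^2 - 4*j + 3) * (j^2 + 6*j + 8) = j^4 + 2*j^3 - 13*j^2 - 14*j + 24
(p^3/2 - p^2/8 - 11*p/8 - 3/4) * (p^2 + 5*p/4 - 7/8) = p^5/2 + p^4/2 - 63*p^3/32 - 151*p^2/64 + 17*p/64 + 21/32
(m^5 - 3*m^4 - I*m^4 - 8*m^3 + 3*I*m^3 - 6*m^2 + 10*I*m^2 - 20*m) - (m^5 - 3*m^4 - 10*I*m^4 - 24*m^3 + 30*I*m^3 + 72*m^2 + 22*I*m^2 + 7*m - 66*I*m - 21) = 9*I*m^4 + 16*m^3 - 27*I*m^3 - 78*m^2 - 12*I*m^2 - 27*m + 66*I*m + 21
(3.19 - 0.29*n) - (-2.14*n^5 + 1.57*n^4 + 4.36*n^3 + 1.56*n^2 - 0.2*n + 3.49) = 2.14*n^5 - 1.57*n^4 - 4.36*n^3 - 1.56*n^2 - 0.09*n - 0.3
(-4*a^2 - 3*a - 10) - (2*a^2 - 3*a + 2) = -6*a^2 - 12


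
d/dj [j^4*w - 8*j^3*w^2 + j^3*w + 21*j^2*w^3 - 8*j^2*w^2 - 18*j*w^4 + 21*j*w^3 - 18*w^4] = w*(4*j^3 - 24*j^2*w + 3*j^2 + 42*j*w^2 - 16*j*w - 18*w^3 + 21*w^2)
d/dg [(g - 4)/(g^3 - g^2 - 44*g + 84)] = (g^3 - g^2 - 44*g + (g - 4)*(-3*g^2 + 2*g + 44) + 84)/(g^3 - g^2 - 44*g + 84)^2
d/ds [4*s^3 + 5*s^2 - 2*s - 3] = 12*s^2 + 10*s - 2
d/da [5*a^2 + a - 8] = 10*a + 1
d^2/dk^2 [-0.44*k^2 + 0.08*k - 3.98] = -0.880000000000000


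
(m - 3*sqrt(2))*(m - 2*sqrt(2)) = m^2 - 5*sqrt(2)*m + 12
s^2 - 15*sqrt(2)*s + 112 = (s - 8*sqrt(2))*(s - 7*sqrt(2))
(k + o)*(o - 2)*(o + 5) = k*o^2 + 3*k*o - 10*k + o^3 + 3*o^2 - 10*o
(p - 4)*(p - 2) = p^2 - 6*p + 8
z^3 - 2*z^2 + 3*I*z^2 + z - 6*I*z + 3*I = (z - 1)^2*(z + 3*I)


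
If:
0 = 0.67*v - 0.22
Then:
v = 0.33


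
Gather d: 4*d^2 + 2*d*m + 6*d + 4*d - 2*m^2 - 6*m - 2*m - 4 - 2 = 4*d^2 + d*(2*m + 10) - 2*m^2 - 8*m - 6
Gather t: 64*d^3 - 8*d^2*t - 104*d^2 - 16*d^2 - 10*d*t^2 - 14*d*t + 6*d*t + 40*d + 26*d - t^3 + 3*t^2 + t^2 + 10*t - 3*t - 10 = 64*d^3 - 120*d^2 + 66*d - t^3 + t^2*(4 - 10*d) + t*(-8*d^2 - 8*d + 7) - 10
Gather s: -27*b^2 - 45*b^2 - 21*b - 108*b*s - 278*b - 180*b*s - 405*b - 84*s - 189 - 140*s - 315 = -72*b^2 - 704*b + s*(-288*b - 224) - 504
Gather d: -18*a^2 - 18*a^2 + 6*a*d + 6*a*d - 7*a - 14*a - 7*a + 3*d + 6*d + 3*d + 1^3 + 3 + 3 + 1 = -36*a^2 - 28*a + d*(12*a + 12) + 8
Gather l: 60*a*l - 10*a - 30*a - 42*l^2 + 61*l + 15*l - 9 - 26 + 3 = -40*a - 42*l^2 + l*(60*a + 76) - 32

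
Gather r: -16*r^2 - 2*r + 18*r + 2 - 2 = -16*r^2 + 16*r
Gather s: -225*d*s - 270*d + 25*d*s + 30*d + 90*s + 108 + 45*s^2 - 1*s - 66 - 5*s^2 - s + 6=-240*d + 40*s^2 + s*(88 - 200*d) + 48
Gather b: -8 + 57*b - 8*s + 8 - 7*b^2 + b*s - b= -7*b^2 + b*(s + 56) - 8*s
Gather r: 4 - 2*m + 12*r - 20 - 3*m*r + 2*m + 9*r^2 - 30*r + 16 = 9*r^2 + r*(-3*m - 18)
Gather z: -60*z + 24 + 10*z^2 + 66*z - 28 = 10*z^2 + 6*z - 4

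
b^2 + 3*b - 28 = (b - 4)*(b + 7)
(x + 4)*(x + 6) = x^2 + 10*x + 24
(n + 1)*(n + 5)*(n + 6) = n^3 + 12*n^2 + 41*n + 30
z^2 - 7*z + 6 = (z - 6)*(z - 1)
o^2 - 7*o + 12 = (o - 4)*(o - 3)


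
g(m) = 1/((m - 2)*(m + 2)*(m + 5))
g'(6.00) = 0.00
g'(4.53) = -0.00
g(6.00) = 0.00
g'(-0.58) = 0.03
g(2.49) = 0.06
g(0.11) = -0.05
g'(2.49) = -0.15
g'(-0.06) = 0.01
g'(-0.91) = 0.06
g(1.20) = -0.06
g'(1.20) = -0.05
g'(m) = -1/((m - 2)*(m + 2)*(m + 5)^2) - 1/((m - 2)*(m + 2)^2*(m + 5)) - 1/((m - 2)^2*(m + 2)*(m + 5)) = (-(m - 2)*(m + 2) - (m - 2)*(m + 5) - (m + 2)*(m + 5))/((m - 2)^2*(m + 2)^2*(m + 5)^2)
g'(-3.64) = 0.00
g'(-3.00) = 0.07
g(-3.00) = 0.10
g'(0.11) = 0.01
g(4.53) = 0.01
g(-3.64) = 0.08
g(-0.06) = -0.05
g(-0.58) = -0.06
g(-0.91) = -0.08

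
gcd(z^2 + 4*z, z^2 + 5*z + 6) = 1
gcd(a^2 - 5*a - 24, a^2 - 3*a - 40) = a - 8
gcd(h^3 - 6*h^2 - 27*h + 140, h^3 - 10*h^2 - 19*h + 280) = h^2 - 2*h - 35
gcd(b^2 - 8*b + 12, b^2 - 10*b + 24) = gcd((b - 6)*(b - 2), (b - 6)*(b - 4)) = b - 6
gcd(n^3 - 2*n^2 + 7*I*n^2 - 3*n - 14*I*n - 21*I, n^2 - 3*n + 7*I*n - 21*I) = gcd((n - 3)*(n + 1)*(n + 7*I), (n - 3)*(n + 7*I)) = n^2 + n*(-3 + 7*I) - 21*I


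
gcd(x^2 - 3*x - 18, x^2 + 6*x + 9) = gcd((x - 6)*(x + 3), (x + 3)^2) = x + 3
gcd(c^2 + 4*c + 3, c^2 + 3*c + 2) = c + 1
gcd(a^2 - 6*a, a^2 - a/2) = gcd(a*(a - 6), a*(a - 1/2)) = a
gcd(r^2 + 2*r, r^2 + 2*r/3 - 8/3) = r + 2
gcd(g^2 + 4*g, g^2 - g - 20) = g + 4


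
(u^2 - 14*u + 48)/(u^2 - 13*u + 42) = (u - 8)/(u - 7)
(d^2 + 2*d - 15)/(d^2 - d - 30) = (d - 3)/(d - 6)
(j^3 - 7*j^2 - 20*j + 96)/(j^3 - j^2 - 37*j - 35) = (-j^3 + 7*j^2 + 20*j - 96)/(-j^3 + j^2 + 37*j + 35)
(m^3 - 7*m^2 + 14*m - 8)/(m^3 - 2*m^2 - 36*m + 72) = (m^2 - 5*m + 4)/(m^2 - 36)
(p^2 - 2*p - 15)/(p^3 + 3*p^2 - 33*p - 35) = (p + 3)/(p^2 + 8*p + 7)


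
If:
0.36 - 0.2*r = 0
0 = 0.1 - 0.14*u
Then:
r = 1.80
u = 0.71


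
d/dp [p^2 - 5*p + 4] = 2*p - 5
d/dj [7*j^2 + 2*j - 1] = 14*j + 2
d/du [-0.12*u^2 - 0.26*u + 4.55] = -0.24*u - 0.26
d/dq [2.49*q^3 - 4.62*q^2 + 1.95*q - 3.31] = 7.47*q^2 - 9.24*q + 1.95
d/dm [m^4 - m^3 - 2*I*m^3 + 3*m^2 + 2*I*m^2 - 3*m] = 4*m^3 + m^2*(-3 - 6*I) + m*(6 + 4*I) - 3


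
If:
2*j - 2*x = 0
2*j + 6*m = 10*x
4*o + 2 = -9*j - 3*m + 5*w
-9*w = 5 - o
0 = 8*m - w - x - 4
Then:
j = 153/469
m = 204/469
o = -1228/469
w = -397/469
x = 153/469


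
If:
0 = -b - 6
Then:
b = -6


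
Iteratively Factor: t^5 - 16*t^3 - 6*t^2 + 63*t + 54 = (t - 3)*(t^4 + 3*t^3 - 7*t^2 - 27*t - 18) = (t - 3)*(t + 2)*(t^3 + t^2 - 9*t - 9) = (t - 3)*(t + 2)*(t + 3)*(t^2 - 2*t - 3) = (t - 3)*(t + 1)*(t + 2)*(t + 3)*(t - 3)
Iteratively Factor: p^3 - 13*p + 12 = (p + 4)*(p^2 - 4*p + 3) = (p - 1)*(p + 4)*(p - 3)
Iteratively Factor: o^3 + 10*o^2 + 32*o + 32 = (o + 4)*(o^2 + 6*o + 8) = (o + 4)^2*(o + 2)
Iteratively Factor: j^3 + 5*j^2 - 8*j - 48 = (j + 4)*(j^2 + j - 12) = (j + 4)^2*(j - 3)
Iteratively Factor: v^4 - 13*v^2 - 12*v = (v - 4)*(v^3 + 4*v^2 + 3*v) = (v - 4)*(v + 3)*(v^2 + v) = (v - 4)*(v + 1)*(v + 3)*(v)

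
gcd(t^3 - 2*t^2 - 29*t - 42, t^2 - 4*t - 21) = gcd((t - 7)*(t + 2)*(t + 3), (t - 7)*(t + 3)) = t^2 - 4*t - 21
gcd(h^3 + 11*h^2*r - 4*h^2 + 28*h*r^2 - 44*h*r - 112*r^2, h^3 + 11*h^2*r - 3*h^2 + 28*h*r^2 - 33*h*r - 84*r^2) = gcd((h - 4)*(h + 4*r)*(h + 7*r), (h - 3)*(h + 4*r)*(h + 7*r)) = h^2 + 11*h*r + 28*r^2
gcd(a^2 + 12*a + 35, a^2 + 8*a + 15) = a + 5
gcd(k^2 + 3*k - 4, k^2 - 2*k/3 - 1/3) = k - 1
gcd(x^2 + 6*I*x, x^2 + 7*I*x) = x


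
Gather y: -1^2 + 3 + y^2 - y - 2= y^2 - y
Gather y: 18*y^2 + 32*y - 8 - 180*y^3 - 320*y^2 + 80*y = -180*y^3 - 302*y^2 + 112*y - 8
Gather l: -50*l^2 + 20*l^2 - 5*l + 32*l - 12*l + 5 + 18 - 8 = -30*l^2 + 15*l + 15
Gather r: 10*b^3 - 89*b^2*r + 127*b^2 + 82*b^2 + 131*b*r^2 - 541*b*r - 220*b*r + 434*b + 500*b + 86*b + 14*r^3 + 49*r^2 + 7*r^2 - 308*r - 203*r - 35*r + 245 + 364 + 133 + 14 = 10*b^3 + 209*b^2 + 1020*b + 14*r^3 + r^2*(131*b + 56) + r*(-89*b^2 - 761*b - 546) + 756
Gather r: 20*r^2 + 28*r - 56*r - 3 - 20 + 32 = 20*r^2 - 28*r + 9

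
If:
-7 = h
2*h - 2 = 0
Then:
No Solution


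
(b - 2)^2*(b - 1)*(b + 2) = b^4 - 3*b^3 - 2*b^2 + 12*b - 8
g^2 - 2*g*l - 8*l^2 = (g - 4*l)*(g + 2*l)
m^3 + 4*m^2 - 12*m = m*(m - 2)*(m + 6)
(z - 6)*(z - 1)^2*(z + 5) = z^4 - 3*z^3 - 27*z^2 + 59*z - 30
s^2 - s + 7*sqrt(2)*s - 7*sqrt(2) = (s - 1)*(s + 7*sqrt(2))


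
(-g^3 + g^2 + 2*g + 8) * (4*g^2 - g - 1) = -4*g^5 + 5*g^4 + 8*g^3 + 29*g^2 - 10*g - 8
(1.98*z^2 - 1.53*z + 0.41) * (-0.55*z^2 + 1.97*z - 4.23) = -1.089*z^4 + 4.7421*z^3 - 11.615*z^2 + 7.2796*z - 1.7343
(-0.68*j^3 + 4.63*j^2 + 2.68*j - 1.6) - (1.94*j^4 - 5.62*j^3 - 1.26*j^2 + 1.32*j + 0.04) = -1.94*j^4 + 4.94*j^3 + 5.89*j^2 + 1.36*j - 1.64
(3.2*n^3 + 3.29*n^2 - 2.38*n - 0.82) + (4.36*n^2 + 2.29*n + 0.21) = 3.2*n^3 + 7.65*n^2 - 0.0899999999999999*n - 0.61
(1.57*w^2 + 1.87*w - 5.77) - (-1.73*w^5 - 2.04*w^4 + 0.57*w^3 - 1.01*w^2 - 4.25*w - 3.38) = 1.73*w^5 + 2.04*w^4 - 0.57*w^3 + 2.58*w^2 + 6.12*w - 2.39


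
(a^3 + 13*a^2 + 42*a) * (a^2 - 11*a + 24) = a^5 + 2*a^4 - 77*a^3 - 150*a^2 + 1008*a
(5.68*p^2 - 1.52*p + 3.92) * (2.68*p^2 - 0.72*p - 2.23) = 15.2224*p^4 - 8.1632*p^3 - 1.0664*p^2 + 0.5672*p - 8.7416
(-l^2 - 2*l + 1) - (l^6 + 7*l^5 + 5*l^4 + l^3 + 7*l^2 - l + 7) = -l^6 - 7*l^5 - 5*l^4 - l^3 - 8*l^2 - l - 6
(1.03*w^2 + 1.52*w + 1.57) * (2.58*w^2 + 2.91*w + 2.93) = 2.6574*w^4 + 6.9189*w^3 + 11.4917*w^2 + 9.0223*w + 4.6001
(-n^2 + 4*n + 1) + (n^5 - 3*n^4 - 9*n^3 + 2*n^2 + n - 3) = n^5 - 3*n^4 - 9*n^3 + n^2 + 5*n - 2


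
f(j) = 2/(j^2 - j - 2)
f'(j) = 2*(1 - 2*j)/(j^2 - j - 2)^2 = 2*(1 - 2*j)/(-j^2 + j + 2)^2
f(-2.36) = 0.34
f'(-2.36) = 0.33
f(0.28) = -0.91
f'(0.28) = 0.18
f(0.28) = -0.91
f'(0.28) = 0.18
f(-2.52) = 0.29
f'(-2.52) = 0.26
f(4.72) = 0.13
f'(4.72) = -0.07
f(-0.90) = -6.90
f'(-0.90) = 66.59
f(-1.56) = 1.00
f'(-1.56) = 2.07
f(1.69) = -2.40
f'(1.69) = -6.85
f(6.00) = 0.07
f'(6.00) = -0.03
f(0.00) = -1.00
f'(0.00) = 0.50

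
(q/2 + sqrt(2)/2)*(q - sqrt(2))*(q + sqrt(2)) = q^3/2 + sqrt(2)*q^2/2 - q - sqrt(2)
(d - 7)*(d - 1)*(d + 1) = d^3 - 7*d^2 - d + 7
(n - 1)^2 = n^2 - 2*n + 1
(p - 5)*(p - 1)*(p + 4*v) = p^3 + 4*p^2*v - 6*p^2 - 24*p*v + 5*p + 20*v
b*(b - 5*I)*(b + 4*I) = b^3 - I*b^2 + 20*b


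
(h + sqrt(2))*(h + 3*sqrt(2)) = h^2 + 4*sqrt(2)*h + 6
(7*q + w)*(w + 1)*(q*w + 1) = 7*q^2*w^2 + 7*q^2*w + q*w^3 + q*w^2 + 7*q*w + 7*q + w^2 + w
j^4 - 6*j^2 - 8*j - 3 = (j - 3)*(j + 1)^3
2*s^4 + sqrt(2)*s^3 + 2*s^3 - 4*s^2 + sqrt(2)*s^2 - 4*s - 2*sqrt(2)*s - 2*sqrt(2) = (s - sqrt(2))*(s + sqrt(2))*(sqrt(2)*s + 1)*(sqrt(2)*s + sqrt(2))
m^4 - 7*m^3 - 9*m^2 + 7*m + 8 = (m - 8)*(m - 1)*(m + 1)^2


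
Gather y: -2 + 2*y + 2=2*y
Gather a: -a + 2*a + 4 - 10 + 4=a - 2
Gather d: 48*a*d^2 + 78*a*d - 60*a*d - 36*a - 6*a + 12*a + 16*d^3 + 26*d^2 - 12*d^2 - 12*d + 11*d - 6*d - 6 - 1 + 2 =-30*a + 16*d^3 + d^2*(48*a + 14) + d*(18*a - 7) - 5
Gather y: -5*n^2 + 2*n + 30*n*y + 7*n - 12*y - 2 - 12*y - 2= -5*n^2 + 9*n + y*(30*n - 24) - 4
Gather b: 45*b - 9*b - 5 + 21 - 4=36*b + 12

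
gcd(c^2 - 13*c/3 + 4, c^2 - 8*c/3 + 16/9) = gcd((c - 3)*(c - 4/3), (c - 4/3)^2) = c - 4/3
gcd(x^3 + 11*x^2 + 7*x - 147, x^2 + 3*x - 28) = x + 7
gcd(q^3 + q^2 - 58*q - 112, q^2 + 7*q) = q + 7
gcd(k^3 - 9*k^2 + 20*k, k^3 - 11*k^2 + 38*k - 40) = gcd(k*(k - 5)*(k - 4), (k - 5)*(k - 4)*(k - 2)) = k^2 - 9*k + 20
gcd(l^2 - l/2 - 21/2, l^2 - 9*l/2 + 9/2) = 1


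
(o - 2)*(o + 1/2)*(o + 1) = o^3 - o^2/2 - 5*o/2 - 1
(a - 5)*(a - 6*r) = a^2 - 6*a*r - 5*a + 30*r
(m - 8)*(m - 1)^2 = m^3 - 10*m^2 + 17*m - 8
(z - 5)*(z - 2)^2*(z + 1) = z^4 - 8*z^3 + 15*z^2 + 4*z - 20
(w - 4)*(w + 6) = w^2 + 2*w - 24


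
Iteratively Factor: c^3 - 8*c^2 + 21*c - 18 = (c - 2)*(c^2 - 6*c + 9) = (c - 3)*(c - 2)*(c - 3)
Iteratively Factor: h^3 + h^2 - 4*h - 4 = (h + 2)*(h^2 - h - 2) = (h - 2)*(h + 2)*(h + 1)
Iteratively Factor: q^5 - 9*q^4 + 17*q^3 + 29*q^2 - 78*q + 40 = (q + 2)*(q^4 - 11*q^3 + 39*q^2 - 49*q + 20) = (q - 1)*(q + 2)*(q^3 - 10*q^2 + 29*q - 20) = (q - 4)*(q - 1)*(q + 2)*(q^2 - 6*q + 5) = (q - 4)*(q - 1)^2*(q + 2)*(q - 5)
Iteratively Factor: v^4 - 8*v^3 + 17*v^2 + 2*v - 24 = (v - 3)*(v^3 - 5*v^2 + 2*v + 8) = (v - 3)*(v - 2)*(v^2 - 3*v - 4) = (v - 3)*(v - 2)*(v + 1)*(v - 4)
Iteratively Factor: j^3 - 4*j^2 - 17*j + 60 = (j - 5)*(j^2 + j - 12) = (j - 5)*(j + 4)*(j - 3)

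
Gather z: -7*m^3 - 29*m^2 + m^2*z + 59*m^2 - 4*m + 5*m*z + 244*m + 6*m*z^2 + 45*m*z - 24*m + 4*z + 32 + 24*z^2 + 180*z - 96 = -7*m^3 + 30*m^2 + 216*m + z^2*(6*m + 24) + z*(m^2 + 50*m + 184) - 64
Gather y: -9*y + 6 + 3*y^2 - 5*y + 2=3*y^2 - 14*y + 8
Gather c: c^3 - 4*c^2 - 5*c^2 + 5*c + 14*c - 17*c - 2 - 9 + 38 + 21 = c^3 - 9*c^2 + 2*c + 48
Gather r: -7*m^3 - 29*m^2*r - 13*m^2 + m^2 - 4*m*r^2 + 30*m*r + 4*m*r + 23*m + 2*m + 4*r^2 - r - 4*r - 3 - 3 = -7*m^3 - 12*m^2 + 25*m + r^2*(4 - 4*m) + r*(-29*m^2 + 34*m - 5) - 6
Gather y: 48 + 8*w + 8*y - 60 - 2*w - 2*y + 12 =6*w + 6*y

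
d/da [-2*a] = -2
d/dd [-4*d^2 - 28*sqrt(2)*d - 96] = -8*d - 28*sqrt(2)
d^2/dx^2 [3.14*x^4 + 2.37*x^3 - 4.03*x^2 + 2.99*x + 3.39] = 37.68*x^2 + 14.22*x - 8.06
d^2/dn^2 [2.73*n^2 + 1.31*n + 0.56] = 5.46000000000000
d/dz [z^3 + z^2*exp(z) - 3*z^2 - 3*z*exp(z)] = z^2*exp(z) + 3*z^2 - z*exp(z) - 6*z - 3*exp(z)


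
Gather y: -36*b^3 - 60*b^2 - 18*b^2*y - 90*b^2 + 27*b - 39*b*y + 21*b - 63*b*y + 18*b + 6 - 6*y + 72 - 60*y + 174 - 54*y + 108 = -36*b^3 - 150*b^2 + 66*b + y*(-18*b^2 - 102*b - 120) + 360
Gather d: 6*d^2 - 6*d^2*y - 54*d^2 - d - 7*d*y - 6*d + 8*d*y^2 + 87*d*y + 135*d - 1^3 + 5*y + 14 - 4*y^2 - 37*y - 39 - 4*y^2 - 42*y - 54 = d^2*(-6*y - 48) + d*(8*y^2 + 80*y + 128) - 8*y^2 - 74*y - 80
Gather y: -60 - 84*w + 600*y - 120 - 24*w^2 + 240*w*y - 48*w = -24*w^2 - 132*w + y*(240*w + 600) - 180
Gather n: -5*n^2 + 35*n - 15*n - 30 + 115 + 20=-5*n^2 + 20*n + 105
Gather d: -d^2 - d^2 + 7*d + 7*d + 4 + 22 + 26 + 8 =-2*d^2 + 14*d + 60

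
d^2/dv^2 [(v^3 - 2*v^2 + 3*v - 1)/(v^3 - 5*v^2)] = 2*(3*v^4 + 9*v^3 - 51*v^2 + 115*v - 75)/(v^4*(v^3 - 15*v^2 + 75*v - 125))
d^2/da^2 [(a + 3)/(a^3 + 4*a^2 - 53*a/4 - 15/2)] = 8*((a + 3)*(12*a^2 + 32*a - 53)^2 + (-12*a^2 - 32*a - 4*(a + 3)*(3*a + 4) + 53)*(4*a^3 + 16*a^2 - 53*a - 30))/(4*a^3 + 16*a^2 - 53*a - 30)^3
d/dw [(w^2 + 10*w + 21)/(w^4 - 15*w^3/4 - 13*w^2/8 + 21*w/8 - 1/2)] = 8*(-16*w^5 - 210*w^4 - 72*w^3 + 2041*w^2 + 538*w - 481)/(64*w^8 - 480*w^7 + 692*w^6 + 1116*w^5 - 1155*w^4 - 306*w^3 + 545*w^2 - 168*w + 16)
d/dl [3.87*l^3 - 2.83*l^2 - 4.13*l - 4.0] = 11.61*l^2 - 5.66*l - 4.13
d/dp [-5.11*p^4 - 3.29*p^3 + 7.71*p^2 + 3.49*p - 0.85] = -20.44*p^3 - 9.87*p^2 + 15.42*p + 3.49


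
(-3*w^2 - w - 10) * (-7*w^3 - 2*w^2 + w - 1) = 21*w^5 + 13*w^4 + 69*w^3 + 22*w^2 - 9*w + 10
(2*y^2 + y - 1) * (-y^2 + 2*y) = -2*y^4 + 3*y^3 + 3*y^2 - 2*y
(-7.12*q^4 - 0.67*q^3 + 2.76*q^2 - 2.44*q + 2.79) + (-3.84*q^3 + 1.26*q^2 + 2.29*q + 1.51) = -7.12*q^4 - 4.51*q^3 + 4.02*q^2 - 0.15*q + 4.3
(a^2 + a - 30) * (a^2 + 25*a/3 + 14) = a^4 + 28*a^3/3 - 23*a^2/3 - 236*a - 420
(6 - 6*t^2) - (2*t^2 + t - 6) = -8*t^2 - t + 12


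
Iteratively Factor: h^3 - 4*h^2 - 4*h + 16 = (h - 4)*(h^2 - 4) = (h - 4)*(h + 2)*(h - 2)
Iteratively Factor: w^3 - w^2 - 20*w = (w - 5)*(w^2 + 4*w) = w*(w - 5)*(w + 4)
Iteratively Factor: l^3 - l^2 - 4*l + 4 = (l + 2)*(l^2 - 3*l + 2) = (l - 2)*(l + 2)*(l - 1)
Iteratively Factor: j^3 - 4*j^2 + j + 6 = (j - 2)*(j^2 - 2*j - 3) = (j - 2)*(j + 1)*(j - 3)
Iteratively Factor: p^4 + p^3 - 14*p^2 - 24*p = (p + 3)*(p^3 - 2*p^2 - 8*p) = (p - 4)*(p + 3)*(p^2 + 2*p) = p*(p - 4)*(p + 3)*(p + 2)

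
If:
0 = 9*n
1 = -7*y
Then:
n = 0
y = -1/7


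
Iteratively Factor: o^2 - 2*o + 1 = (o - 1)*(o - 1)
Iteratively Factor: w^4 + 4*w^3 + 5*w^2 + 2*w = (w + 1)*(w^3 + 3*w^2 + 2*w) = w*(w + 1)*(w^2 + 3*w + 2) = w*(w + 1)*(w + 2)*(w + 1)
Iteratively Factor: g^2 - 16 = (g + 4)*(g - 4)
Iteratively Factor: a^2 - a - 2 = (a + 1)*(a - 2)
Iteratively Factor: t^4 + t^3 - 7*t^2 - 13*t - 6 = (t - 3)*(t^3 + 4*t^2 + 5*t + 2) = (t - 3)*(t + 1)*(t^2 + 3*t + 2) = (t - 3)*(t + 1)^2*(t + 2)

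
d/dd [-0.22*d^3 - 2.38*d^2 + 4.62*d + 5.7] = -0.66*d^2 - 4.76*d + 4.62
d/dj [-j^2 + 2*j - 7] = 2 - 2*j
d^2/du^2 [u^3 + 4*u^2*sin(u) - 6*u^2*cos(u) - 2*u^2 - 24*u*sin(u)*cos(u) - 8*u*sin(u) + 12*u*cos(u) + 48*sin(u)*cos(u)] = -4*u^2*sin(u) + 6*u^2*cos(u) + 32*u*sin(u) + 48*u*sin(2*u) + 4*u*cos(u) + 6*u - 16*sin(u) - 96*sin(2*u) - 28*cos(u) - 48*cos(2*u) - 4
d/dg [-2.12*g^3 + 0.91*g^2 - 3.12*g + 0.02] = -6.36*g^2 + 1.82*g - 3.12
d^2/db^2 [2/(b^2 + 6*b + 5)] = 4*(-b^2 - 6*b + 4*(b + 3)^2 - 5)/(b^2 + 6*b + 5)^3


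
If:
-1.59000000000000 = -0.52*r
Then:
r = 3.06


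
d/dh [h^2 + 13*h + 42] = 2*h + 13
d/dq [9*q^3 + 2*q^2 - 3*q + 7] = 27*q^2 + 4*q - 3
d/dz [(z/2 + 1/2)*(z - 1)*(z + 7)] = 3*z^2/2 + 7*z - 1/2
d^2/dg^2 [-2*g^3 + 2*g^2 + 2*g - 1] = 4 - 12*g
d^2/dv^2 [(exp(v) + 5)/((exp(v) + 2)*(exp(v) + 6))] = (exp(4*v) + 12*exp(3*v) + 48*exp(2*v) - 16*exp(v) - 336)*exp(v)/(exp(6*v) + 24*exp(5*v) + 228*exp(4*v) + 1088*exp(3*v) + 2736*exp(2*v) + 3456*exp(v) + 1728)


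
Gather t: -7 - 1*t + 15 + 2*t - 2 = t + 6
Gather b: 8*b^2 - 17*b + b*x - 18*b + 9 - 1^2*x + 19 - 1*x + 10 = 8*b^2 + b*(x - 35) - 2*x + 38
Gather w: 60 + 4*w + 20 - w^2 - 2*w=-w^2 + 2*w + 80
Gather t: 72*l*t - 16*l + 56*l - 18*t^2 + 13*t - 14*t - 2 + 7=40*l - 18*t^2 + t*(72*l - 1) + 5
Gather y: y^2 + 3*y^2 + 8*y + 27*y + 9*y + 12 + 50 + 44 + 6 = 4*y^2 + 44*y + 112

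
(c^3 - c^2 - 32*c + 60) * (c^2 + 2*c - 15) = c^5 + c^4 - 49*c^3 + 11*c^2 + 600*c - 900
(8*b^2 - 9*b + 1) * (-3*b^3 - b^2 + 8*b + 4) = -24*b^5 + 19*b^4 + 70*b^3 - 41*b^2 - 28*b + 4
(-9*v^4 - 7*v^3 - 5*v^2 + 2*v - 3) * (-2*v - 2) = 18*v^5 + 32*v^4 + 24*v^3 + 6*v^2 + 2*v + 6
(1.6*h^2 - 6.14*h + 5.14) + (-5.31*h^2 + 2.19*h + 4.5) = -3.71*h^2 - 3.95*h + 9.64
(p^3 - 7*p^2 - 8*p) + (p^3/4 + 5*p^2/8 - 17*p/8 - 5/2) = 5*p^3/4 - 51*p^2/8 - 81*p/8 - 5/2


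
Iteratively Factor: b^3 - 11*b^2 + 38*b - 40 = (b - 5)*(b^2 - 6*b + 8) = (b - 5)*(b - 4)*(b - 2)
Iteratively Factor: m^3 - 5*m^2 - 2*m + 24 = (m - 3)*(m^2 - 2*m - 8) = (m - 3)*(m + 2)*(m - 4)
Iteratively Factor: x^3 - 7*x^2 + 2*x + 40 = (x - 5)*(x^2 - 2*x - 8) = (x - 5)*(x - 4)*(x + 2)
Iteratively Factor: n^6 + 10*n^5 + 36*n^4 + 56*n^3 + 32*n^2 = (n + 2)*(n^5 + 8*n^4 + 20*n^3 + 16*n^2) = n*(n + 2)*(n^4 + 8*n^3 + 20*n^2 + 16*n) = n*(n + 2)^2*(n^3 + 6*n^2 + 8*n) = n*(n + 2)^3*(n^2 + 4*n) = n*(n + 2)^3*(n + 4)*(n)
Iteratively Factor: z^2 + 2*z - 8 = (z - 2)*(z + 4)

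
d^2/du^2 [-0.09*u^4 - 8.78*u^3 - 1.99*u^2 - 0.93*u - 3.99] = -1.08*u^2 - 52.68*u - 3.98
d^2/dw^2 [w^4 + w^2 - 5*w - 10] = 12*w^2 + 2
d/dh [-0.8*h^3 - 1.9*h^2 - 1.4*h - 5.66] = -2.4*h^2 - 3.8*h - 1.4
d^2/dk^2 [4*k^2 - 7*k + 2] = 8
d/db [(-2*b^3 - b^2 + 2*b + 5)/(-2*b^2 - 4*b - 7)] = 2*(2*b^4 + 8*b^3 + 25*b^2 + 17*b + 3)/(4*b^4 + 16*b^3 + 44*b^2 + 56*b + 49)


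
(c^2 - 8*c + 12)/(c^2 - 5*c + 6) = (c - 6)/(c - 3)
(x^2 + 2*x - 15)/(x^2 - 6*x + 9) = (x + 5)/(x - 3)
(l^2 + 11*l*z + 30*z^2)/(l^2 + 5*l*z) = (l + 6*z)/l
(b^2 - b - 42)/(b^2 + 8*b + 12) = (b - 7)/(b + 2)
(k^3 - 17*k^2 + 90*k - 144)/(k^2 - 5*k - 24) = (k^2 - 9*k + 18)/(k + 3)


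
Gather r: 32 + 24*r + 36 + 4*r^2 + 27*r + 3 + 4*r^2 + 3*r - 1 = 8*r^2 + 54*r + 70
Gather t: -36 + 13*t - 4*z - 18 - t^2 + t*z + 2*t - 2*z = -t^2 + t*(z + 15) - 6*z - 54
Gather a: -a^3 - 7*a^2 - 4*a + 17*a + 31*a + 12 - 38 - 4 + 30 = -a^3 - 7*a^2 + 44*a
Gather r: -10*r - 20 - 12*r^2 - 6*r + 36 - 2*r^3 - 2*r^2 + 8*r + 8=-2*r^3 - 14*r^2 - 8*r + 24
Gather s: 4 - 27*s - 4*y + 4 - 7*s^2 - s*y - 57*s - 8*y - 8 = -7*s^2 + s*(-y - 84) - 12*y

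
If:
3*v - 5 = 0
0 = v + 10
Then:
No Solution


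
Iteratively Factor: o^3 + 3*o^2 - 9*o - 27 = (o - 3)*(o^2 + 6*o + 9) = (o - 3)*(o + 3)*(o + 3)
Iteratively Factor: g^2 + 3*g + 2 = (g + 1)*(g + 2)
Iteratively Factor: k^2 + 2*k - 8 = (k - 2)*(k + 4)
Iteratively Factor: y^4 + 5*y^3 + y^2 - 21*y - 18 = (y + 3)*(y^3 + 2*y^2 - 5*y - 6) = (y - 2)*(y + 3)*(y^2 + 4*y + 3) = (y - 2)*(y + 3)^2*(y + 1)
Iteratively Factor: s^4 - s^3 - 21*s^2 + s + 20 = (s - 5)*(s^3 + 4*s^2 - s - 4) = (s - 5)*(s + 1)*(s^2 + 3*s - 4) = (s - 5)*(s - 1)*(s + 1)*(s + 4)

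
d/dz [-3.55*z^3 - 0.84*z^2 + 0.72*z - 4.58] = -10.65*z^2 - 1.68*z + 0.72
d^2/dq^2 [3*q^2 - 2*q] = 6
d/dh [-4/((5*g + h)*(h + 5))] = 4*(5*g + 2*h + 5)/((5*g + h)^2*(h + 5)^2)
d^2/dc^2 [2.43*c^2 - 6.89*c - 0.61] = 4.86000000000000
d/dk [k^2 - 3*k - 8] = 2*k - 3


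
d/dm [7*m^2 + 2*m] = 14*m + 2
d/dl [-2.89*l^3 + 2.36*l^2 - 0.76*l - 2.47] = -8.67*l^2 + 4.72*l - 0.76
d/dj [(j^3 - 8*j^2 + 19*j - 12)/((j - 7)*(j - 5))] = (j^4 - 24*j^3 + 182*j^2 - 536*j + 521)/(j^4 - 24*j^3 + 214*j^2 - 840*j + 1225)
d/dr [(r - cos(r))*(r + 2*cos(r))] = -r*sin(r) + 2*r + 2*sin(2*r) + cos(r)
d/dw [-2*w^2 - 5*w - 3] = -4*w - 5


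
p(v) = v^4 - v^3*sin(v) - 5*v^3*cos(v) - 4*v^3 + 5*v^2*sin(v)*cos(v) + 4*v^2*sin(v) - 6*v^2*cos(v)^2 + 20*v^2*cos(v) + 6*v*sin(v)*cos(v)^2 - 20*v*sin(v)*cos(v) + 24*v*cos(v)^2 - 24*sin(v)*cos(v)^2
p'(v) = 5*v^3*sin(v) - v^3*cos(v) + 4*v^3 - 5*v^2*sin(v)^2 + 12*v^2*sin(v)*cos(v) - 23*v^2*sin(v) + 5*v^2*cos(v)^2 - 11*v^2*cos(v) - 12*v^2 - 12*v*sin(v)^2*cos(v) + 20*v*sin(v)^2 - 38*v*sin(v)*cos(v) + 8*v*sin(v) + 6*v*cos(v)^3 - 32*v*cos(v)^2 + 40*v*cos(v) + 48*sin(v)^2*cos(v) + 6*sin(v)*cos(v)^2 - 20*sin(v)*cos(v) - 24*cos(v)^3 + 24*cos(v)^2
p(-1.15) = 3.26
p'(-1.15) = -13.13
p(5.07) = 103.45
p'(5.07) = -16.11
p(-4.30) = 385.71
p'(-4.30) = -1479.18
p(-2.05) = -12.65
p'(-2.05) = 103.88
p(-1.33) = 5.76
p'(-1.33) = -13.64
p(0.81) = 1.36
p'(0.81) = 2.57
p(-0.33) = -0.10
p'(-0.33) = 0.67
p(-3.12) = -261.62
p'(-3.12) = 191.36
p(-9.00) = 3909.52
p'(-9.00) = -98.21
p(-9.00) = 3909.52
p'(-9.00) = -98.21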